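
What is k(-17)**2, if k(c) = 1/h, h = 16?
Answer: 1/256 ≈ 0.0039063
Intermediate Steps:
k(c) = 1/16
k(-17)**2 = (1/16)**2 = 1/256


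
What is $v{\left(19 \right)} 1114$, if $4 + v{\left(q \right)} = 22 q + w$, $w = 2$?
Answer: $463424$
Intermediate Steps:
$v{\left(q \right)} = -2 + 22 q$ ($v{\left(q \right)} = -4 + \left(22 q + 2\right) = -4 + \left(2 + 22 q\right) = -2 + 22 q$)
$v{\left(19 \right)} 1114 = \left(-2 + 22 \cdot 19\right) 1114 = \left(-2 + 418\right) 1114 = 416 \cdot 1114 = 463424$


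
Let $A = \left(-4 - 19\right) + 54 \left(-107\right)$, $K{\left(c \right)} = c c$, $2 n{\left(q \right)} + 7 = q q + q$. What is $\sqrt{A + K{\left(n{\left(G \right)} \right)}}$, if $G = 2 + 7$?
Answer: $\frac{i \sqrt{16315}}{2} \approx 63.865 i$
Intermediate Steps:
$G = 9$
$n{\left(q \right)} = - \frac{7}{2} + \frac{q}{2} + \frac{q^{2}}{2}$ ($n{\left(q \right)} = - \frac{7}{2} + \frac{q q + q}{2} = - \frac{7}{2} + \frac{q^{2} + q}{2} = - \frac{7}{2} + \frac{q + q^{2}}{2} = - \frac{7}{2} + \left(\frac{q}{2} + \frac{q^{2}}{2}\right) = - \frac{7}{2} + \frac{q}{2} + \frac{q^{2}}{2}$)
$K{\left(c \right)} = c^{2}$
$A = -5801$ ($A = \left(-4 - 19\right) - 5778 = -23 - 5778 = -5801$)
$\sqrt{A + K{\left(n{\left(G \right)} \right)}} = \sqrt{-5801 + \left(- \frac{7}{2} + \frac{1}{2} \cdot 9 + \frac{9^{2}}{2}\right)^{2}} = \sqrt{-5801 + \left(- \frac{7}{2} + \frac{9}{2} + \frac{1}{2} \cdot 81\right)^{2}} = \sqrt{-5801 + \left(- \frac{7}{2} + \frac{9}{2} + \frac{81}{2}\right)^{2}} = \sqrt{-5801 + \left(\frac{83}{2}\right)^{2}} = \sqrt{-5801 + \frac{6889}{4}} = \sqrt{- \frac{16315}{4}} = \frac{i \sqrt{16315}}{2}$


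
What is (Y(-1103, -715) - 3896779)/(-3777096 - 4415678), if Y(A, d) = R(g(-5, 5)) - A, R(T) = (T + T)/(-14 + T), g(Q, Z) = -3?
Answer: 33113243/69638579 ≈ 0.47550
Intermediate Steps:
R(T) = 2*T/(-14 + T) (R(T) = (2*T)/(-14 + T) = 2*T/(-14 + T))
Y(A, d) = 6/17 - A (Y(A, d) = 2*(-3)/(-14 - 3) - A = 2*(-3)/(-17) - A = 2*(-3)*(-1/17) - A = 6/17 - A)
(Y(-1103, -715) - 3896779)/(-3777096 - 4415678) = ((6/17 - 1*(-1103)) - 3896779)/(-3777096 - 4415678) = ((6/17 + 1103) - 3896779)/(-8192774) = (18757/17 - 3896779)*(-1/8192774) = -66226486/17*(-1/8192774) = 33113243/69638579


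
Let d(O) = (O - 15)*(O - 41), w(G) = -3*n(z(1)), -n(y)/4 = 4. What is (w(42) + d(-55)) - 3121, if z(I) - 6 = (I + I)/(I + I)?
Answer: 3647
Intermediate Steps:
z(I) = 7 (z(I) = 6 + (I + I)/(I + I) = 6 + (2*I)/((2*I)) = 6 + (2*I)*(1/(2*I)) = 6 + 1 = 7)
n(y) = -16 (n(y) = -4*4 = -16)
w(G) = 48 (w(G) = -3*(-16) = 48)
d(O) = (-41 + O)*(-15 + O) (d(O) = (-15 + O)*(-41 + O) = (-41 + O)*(-15 + O))
(w(42) + d(-55)) - 3121 = (48 + (615 + (-55)² - 56*(-55))) - 3121 = (48 + (615 + 3025 + 3080)) - 3121 = (48 + 6720) - 3121 = 6768 - 3121 = 3647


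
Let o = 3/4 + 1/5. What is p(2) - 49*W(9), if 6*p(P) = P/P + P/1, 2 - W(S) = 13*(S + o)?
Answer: 124813/20 ≈ 6240.6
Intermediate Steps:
o = 19/20 (o = 3*(1/4) + 1*(1/5) = 3/4 + 1/5 = 19/20 ≈ 0.95000)
W(S) = -207/20 - 13*S (W(S) = 2 - 13*(S + 19/20) = 2 - 13*(19/20 + S) = 2 - (247/20 + 13*S) = 2 + (-247/20 - 13*S) = -207/20 - 13*S)
p(P) = 1/6 + P/6 (p(P) = (P/P + P/1)/6 = (1 + P*1)/6 = (1 + P)/6 = 1/6 + P/6)
p(2) - 49*W(9) = (1/6 + (1/6)*2) - 49*(-207/20 - 13*9) = (1/6 + 1/3) - 49*(-207/20 - 117) = 1/2 - 49*(-2547/20) = 1/2 + 124803/20 = 124813/20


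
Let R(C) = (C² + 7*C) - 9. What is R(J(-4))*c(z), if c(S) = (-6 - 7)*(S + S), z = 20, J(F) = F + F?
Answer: 520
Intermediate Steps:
J(F) = 2*F
R(C) = -9 + C² + 7*C
c(S) = -26*S
R(J(-4))*c(z) = (-9 + (2*(-4))² + 7*(2*(-4)))*(-26*20) = (-9 + (-8)² + 7*(-8))*(-520) = (-9 + 64 - 56)*(-520) = -1*(-520) = 520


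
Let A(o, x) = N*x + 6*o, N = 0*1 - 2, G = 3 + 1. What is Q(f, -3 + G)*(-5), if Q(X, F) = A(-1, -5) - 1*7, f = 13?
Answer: 15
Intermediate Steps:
G = 4
N = -2 (N = 0 - 2 = -2)
A(o, x) = -2*x + 6*o
Q(X, F) = -3 (Q(X, F) = (-2*(-5) + 6*(-1)) - 1*7 = (10 - 6) - 7 = 4 - 7 = -3)
Q(f, -3 + G)*(-5) = -3*(-5) = 15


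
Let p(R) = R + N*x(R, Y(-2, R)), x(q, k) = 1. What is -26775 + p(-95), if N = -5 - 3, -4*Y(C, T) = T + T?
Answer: -26878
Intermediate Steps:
Y(C, T) = -T/2 (Y(C, T) = -(T + T)/4 = -T/2)
N = -8
p(R) = -8 + R (p(R) = R - 8*1 = R - 8 = -8 + R)
-26775 + p(-95) = -26775 + (-8 - 95) = -26775 - 103 = -26878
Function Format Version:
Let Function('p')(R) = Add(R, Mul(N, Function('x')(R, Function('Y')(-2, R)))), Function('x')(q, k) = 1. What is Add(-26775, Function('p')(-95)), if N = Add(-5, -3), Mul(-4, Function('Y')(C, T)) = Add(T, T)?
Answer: -26878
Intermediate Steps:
Function('Y')(C, T) = Mul(Rational(-1, 2), T) (Function('Y')(C, T) = Mul(Rational(-1, 4), Add(T, T)) = Mul(Rational(-1, 4), Mul(2, T)) = Mul(Rational(-1, 2), T))
N = -8
Function('p')(R) = Add(-8, R) (Function('p')(R) = Add(R, Mul(-8, 1)) = Add(R, -8) = Add(-8, R))
Add(-26775, Function('p')(-95)) = Add(-26775, Add(-8, -95)) = Add(-26775, -103) = -26878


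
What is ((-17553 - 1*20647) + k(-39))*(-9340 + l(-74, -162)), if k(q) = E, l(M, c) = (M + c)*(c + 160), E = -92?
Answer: 339573456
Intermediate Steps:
l(M, c) = (160 + c)*(M + c) (l(M, c) = (M + c)*(160 + c) = (160 + c)*(M + c))
k(q) = -92
((-17553 - 1*20647) + k(-39))*(-9340 + l(-74, -162)) = ((-17553 - 1*20647) - 92)*(-9340 + ((-162)**2 + 160*(-74) + 160*(-162) - 74*(-162))) = ((-17553 - 20647) - 92)*(-9340 + (26244 - 11840 - 25920 + 11988)) = (-38200 - 92)*(-9340 + 472) = -38292*(-8868) = 339573456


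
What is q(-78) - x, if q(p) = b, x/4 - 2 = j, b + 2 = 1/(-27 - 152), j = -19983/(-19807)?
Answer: -49782165/3545453 ≈ -14.041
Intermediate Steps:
j = 19983/19807 (j = -19983*(-1/19807) = 19983/19807 ≈ 1.0089)
b = -359/179 (b = -2 + 1/(-27 - 152) = -2 + 1/(-179) = -2 - 1/179 = -359/179 ≈ -2.0056)
x = 238388/19807 (x = 8 + 4*(19983/19807) = 8 + 79932/19807 = 238388/19807 ≈ 12.036)
q(p) = -359/179
q(-78) - x = -359/179 - 1*238388/19807 = -359/179 - 238388/19807 = -49782165/3545453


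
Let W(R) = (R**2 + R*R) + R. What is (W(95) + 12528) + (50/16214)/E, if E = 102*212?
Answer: 5377153821889/175305768 ≈ 30673.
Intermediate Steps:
E = 21624
W(R) = R + 2*R**2 (W(R) = (R**2 + R**2) + R = 2*R**2 + R = R + 2*R**2)
(W(95) + 12528) + (50/16214)/E = (95*(1 + 2*95) + 12528) + (50/16214)/21624 = (95*(1 + 190) + 12528) + (50*(1/16214))*(1/21624) = (95*191 + 12528) + (25/8107)*(1/21624) = (18145 + 12528) + 25/175305768 = 30673 + 25/175305768 = 5377153821889/175305768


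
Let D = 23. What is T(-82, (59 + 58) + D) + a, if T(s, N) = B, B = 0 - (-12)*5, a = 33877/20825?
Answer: 1283377/20825 ≈ 61.627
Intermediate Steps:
a = 33877/20825 (a = 33877*(1/20825) = 33877/20825 ≈ 1.6267)
B = 60 (B = 0 - 1*(-60) = 0 + 60 = 60)
T(s, N) = 60
T(-82, (59 + 58) + D) + a = 60 + 33877/20825 = 1283377/20825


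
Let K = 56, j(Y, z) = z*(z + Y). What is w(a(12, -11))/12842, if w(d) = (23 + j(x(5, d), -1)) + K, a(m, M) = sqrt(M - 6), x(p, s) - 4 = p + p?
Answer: 33/6421 ≈ 0.0051394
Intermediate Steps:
x(p, s) = 4 + 2*p (x(p, s) = 4 + (p + p) = 4 + 2*p)
j(Y, z) = z*(Y + z)
a(m, M) = sqrt(-6 + M)
w(d) = 66 (w(d) = (23 - ((4 + 2*5) - 1)) + 56 = (23 - ((4 + 10) - 1)) + 56 = (23 - (14 - 1)) + 56 = (23 - 1*13) + 56 = (23 - 13) + 56 = 10 + 56 = 66)
w(a(12, -11))/12842 = 66/12842 = 66*(1/12842) = 33/6421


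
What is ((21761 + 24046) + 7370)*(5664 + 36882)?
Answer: 2262468642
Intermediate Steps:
((21761 + 24046) + 7370)*(5664 + 36882) = (45807 + 7370)*42546 = 53177*42546 = 2262468642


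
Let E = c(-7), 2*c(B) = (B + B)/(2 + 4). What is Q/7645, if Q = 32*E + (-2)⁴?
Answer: -64/22935 ≈ -0.0027905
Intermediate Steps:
c(B) = B/6 (c(B) = ((B + B)/(2 + 4))/2 = ((2*B)/6)/2 = ((2*B)*(⅙))/2 = (B/3)/2 = B/6)
E = -7/6 (E = (⅙)*(-7) = -7/6 ≈ -1.1667)
Q = -64/3 (Q = 32*(-7/6) + (-2)⁴ = -112/3 + 16 = -64/3 ≈ -21.333)
Q/7645 = -64/3/7645 = -64/3*1/7645 = -64/22935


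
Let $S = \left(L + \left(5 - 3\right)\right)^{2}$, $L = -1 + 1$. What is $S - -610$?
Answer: $614$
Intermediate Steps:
$L = 0$
$S = 4$ ($S = \left(0 + \left(5 - 3\right)\right)^{2} = \left(0 + 2\right)^{2} = 2^{2} = 4$)
$S - -610 = 4 - -610 = 4 + 610 = 614$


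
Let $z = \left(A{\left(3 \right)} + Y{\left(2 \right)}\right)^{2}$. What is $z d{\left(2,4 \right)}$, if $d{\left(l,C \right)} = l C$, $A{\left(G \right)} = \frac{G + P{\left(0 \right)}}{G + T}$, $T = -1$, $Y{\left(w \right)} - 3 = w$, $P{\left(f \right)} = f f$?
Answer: $338$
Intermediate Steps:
$P{\left(f \right)} = f^{2}$
$Y{\left(w \right)} = 3 + w$
$A{\left(G \right)} = \frac{G}{-1 + G}$ ($A{\left(G \right)} = \frac{G + 0^{2}}{G - 1} = \frac{G + 0}{-1 + G} = \frac{G}{-1 + G}$)
$d{\left(l,C \right)} = C l$
$z = \frac{169}{4}$ ($z = \left(\frac{3}{-1 + 3} + \left(3 + 2\right)\right)^{2} = \left(\frac{3}{2} + 5\right)^{2} = \left(\frac{13}{2}\right)^{2} = \frac{169}{4} \approx 42.25$)
$z d{\left(2,4 \right)} = \frac{169 \cdot 4 \cdot 2}{4} = \frac{169}{4} \cdot 8 = 338$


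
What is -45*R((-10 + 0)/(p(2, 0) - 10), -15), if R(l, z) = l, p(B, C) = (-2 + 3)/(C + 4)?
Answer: -600/13 ≈ -46.154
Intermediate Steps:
p(B, C) = 1/(4 + C)
-45*R((-10 + 0)/(p(2, 0) - 10), -15) = -45*(-10 + 0)/(1/(4 + 0) - 10) = -(-450)/(1/4 - 10) = -(-450)/(-39/4) = -(-450)*(-4)/39 = -45*40/39 = -600/13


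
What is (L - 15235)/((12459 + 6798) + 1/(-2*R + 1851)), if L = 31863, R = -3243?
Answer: 69313818/80272805 ≈ 0.86348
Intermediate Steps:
(L - 15235)/((12459 + 6798) + 1/(-2*R + 1851)) = (31863 - 15235)/((12459 + 6798) + 1/(-2*(-3243) + 1851)) = 16628/(19257 + 1/(6486 + 1851)) = 16628/(19257 + 1/8337) = 16628/(160545610/8337) = 16628*(8337/160545610) = 69313818/80272805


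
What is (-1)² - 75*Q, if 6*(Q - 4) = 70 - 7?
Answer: -2173/2 ≈ -1086.5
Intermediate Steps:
Q = 29/2 (Q = 4 + (70 - 7)/6 = 4 + (⅙)*63 = 4 + 21/2 = 29/2 ≈ 14.500)
(-1)² - 75*Q = (-1)² - 75*29/2 = 1 - 2175/2 = -2173/2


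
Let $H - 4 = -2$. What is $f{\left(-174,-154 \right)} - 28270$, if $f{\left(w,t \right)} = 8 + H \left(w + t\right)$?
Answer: $-28918$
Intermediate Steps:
$H = 2$ ($H = 4 - 2 = 2$)
$f{\left(w,t \right)} = 8 + 2 t + 2 w$ ($f{\left(w,t \right)} = 8 + 2 \left(w + t\right) = 8 + 2 \left(t + w\right) = 8 + \left(2 t + 2 w\right) = 8 + 2 t + 2 w$)
$f{\left(-174,-154 \right)} - 28270 = \left(8 + 2 \left(-154\right) + 2 \left(-174\right)\right) - 28270 = \left(8 - 308 - 348\right) - 28270 = -648 - 28270 = -28918$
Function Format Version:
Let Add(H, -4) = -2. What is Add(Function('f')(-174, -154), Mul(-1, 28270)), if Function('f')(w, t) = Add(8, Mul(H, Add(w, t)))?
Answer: -28918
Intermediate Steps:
H = 2 (H = Add(4, -2) = 2)
Function('f')(w, t) = Add(8, Mul(2, t), Mul(2, w)) (Function('f')(w, t) = Add(8, Mul(2, Add(w, t))) = Add(8, Mul(2, Add(t, w))) = Add(8, Add(Mul(2, t), Mul(2, w))) = Add(8, Mul(2, t), Mul(2, w)))
Add(Function('f')(-174, -154), Mul(-1, 28270)) = Add(Add(8, Mul(2, -154), Mul(2, -174)), Mul(-1, 28270)) = Add(Add(8, -308, -348), -28270) = Add(-648, -28270) = -28918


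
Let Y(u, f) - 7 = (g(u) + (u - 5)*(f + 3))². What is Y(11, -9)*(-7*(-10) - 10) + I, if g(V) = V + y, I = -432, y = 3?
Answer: 29028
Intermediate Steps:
g(V) = 3 + V (g(V) = V + 3 = 3 + V)
Y(u, f) = 7 + (3 + u + (-5 + u)*(3 + f))² (Y(u, f) = 7 + ((3 + u) + (u - 5)*(f + 3))² = 7 + ((3 + u) + (-5 + u)*(3 + f))² = 7 + (3 + u + (-5 + u)*(3 + f))²)
Y(11, -9)*(-7*(-10) - 10) + I = (7 + (-12 - 5*(-9) + 4*11 - 9*11)²)*(-7*(-10) - 10) - 432 = (7 + (-12 + 45 + 44 - 99)²)*(70 - 10) - 432 = (7 + (-22)²)*60 - 432 = (7 + 484)*60 - 432 = 491*60 - 432 = 29460 - 432 = 29028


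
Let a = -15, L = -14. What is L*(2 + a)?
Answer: 182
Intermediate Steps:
L*(2 + a) = -14*(2 - 15) = -14*(-13) = 182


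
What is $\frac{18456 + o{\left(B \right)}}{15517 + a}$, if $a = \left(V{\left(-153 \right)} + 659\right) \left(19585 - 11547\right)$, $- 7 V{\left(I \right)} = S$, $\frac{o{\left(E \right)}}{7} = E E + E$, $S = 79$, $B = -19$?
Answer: $\frac{145950}{36552911} \approx 0.0039928$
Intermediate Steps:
$o{\left(E \right)} = 7 E + 7 E^{2}$ ($o{\left(E \right)} = 7 \left(E E + E\right) = 7 \left(E^{2} + E\right) = 7 \left(E + E^{2}\right) = 7 E + 7 E^{2}$)
$V{\left(I \right)} = - \frac{79}{7}$ ($V{\left(I \right)} = \left(- \frac{1}{7}\right) 79 = - \frac{79}{7}$)
$a = \frac{36444292}{7}$ ($a = \left(- \frac{79}{7} + 659\right) \left(19585 - 11547\right) = \frac{4534}{7} \cdot 8038 = \frac{36444292}{7} \approx 5.2063 \cdot 10^{6}$)
$\frac{18456 + o{\left(B \right)}}{15517 + a} = \frac{18456 + 7 \left(-19\right) \left(1 - 19\right)}{15517 + \frac{36444292}{7}} = \frac{18456 + 7 \left(-19\right) \left(-18\right)}{\frac{36552911}{7}} = \left(18456 + 2394\right) \frac{7}{36552911} = 20850 \cdot \frac{7}{36552911} = \frac{145950}{36552911}$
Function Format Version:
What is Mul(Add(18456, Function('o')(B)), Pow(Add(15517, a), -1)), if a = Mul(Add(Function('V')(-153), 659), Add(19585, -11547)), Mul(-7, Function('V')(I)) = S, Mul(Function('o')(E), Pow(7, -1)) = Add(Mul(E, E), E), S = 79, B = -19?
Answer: Rational(145950, 36552911) ≈ 0.0039928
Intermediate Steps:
Function('o')(E) = Add(Mul(7, E), Mul(7, Pow(E, 2))) (Function('o')(E) = Mul(7, Add(Mul(E, E), E)) = Mul(7, Add(Pow(E, 2), E)) = Mul(7, Add(E, Pow(E, 2))) = Add(Mul(7, E), Mul(7, Pow(E, 2))))
Function('V')(I) = Rational(-79, 7) (Function('V')(I) = Mul(Rational(-1, 7), 79) = Rational(-79, 7))
a = Rational(36444292, 7) (a = Mul(Add(Rational(-79, 7), 659), Add(19585, -11547)) = Mul(Rational(4534, 7), 8038) = Rational(36444292, 7) ≈ 5.2063e+6)
Mul(Add(18456, Function('o')(B)), Pow(Add(15517, a), -1)) = Mul(Add(18456, Mul(7, -19, Add(1, -19))), Pow(Add(15517, Rational(36444292, 7)), -1)) = Mul(Add(18456, Mul(7, -19, -18)), Pow(Rational(36552911, 7), -1)) = Mul(Add(18456, 2394), Rational(7, 36552911)) = Mul(20850, Rational(7, 36552911)) = Rational(145950, 36552911)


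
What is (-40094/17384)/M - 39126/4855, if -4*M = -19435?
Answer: -330495307463/41007519605 ≈ -8.0594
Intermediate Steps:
M = 19435/4 (M = -1/4*(-19435) = 19435/4 ≈ 4858.8)
(-40094/17384)/M - 39126/4855 = (-40094/17384)/(19435/4) - 39126/4855 = -40094*1/17384*(4/19435) - 39126*1/4855 = -20047/8692*4/19435 - 39126/4855 = -20047/42232255 - 39126/4855 = -330495307463/41007519605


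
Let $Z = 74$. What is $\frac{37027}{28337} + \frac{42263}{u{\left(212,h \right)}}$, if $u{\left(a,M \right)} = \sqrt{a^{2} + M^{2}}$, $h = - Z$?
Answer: $\frac{37027}{28337} + \frac{42263 \sqrt{12605}}{25210} \approx 189.52$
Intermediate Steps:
$h = -74$ ($h = \left(-1\right) 74 = -74$)
$u{\left(a,M \right)} = \sqrt{M^{2} + a^{2}}$
$\frac{37027}{28337} + \frac{42263}{u{\left(212,h \right)}} = \frac{37027}{28337} + \frac{42263}{\sqrt{\left(-74\right)^{2} + 212^{2}}} = 37027 \cdot \frac{1}{28337} + \frac{42263}{\sqrt{5476 + 44944}} = \frac{37027}{28337} + \frac{42263}{\sqrt{50420}} = \frac{37027}{28337} + \frac{42263}{2 \sqrt{12605}} = \frac{37027}{28337} + 42263 \frac{\sqrt{12605}}{25210} = \frac{37027}{28337} + \frac{42263 \sqrt{12605}}{25210}$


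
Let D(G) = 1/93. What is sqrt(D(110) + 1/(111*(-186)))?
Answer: sqrt(506974)/6882 ≈ 0.10346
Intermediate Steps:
D(G) = 1/93
sqrt(D(110) + 1/(111*(-186))) = sqrt(1/93 + 1/(111*(-186))) = sqrt(1/93 + 1/(-20646)) = sqrt(1/93 - 1/20646) = sqrt(221/20646) = sqrt(506974)/6882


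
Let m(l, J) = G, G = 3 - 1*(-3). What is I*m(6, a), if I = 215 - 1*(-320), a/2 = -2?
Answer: 3210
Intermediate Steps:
a = -4 (a = 2*(-2) = -4)
G = 6 (G = 3 + 3 = 6)
m(l, J) = 6
I = 535 (I = 215 + 320 = 535)
I*m(6, a) = 535*6 = 3210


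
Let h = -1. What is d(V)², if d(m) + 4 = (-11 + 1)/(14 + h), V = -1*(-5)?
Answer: 3844/169 ≈ 22.746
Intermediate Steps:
V = 5
d(m) = -62/13 (d(m) = -4 + (-11 + 1)/(14 - 1) = -4 - 10/13 = -62/13)
d(V)² = (-62/13)² = 3844/169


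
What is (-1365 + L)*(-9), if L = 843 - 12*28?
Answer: 7722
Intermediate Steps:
L = 507 (L = 843 - 336 = 507)
(-1365 + L)*(-9) = (-1365 + 507)*(-9) = -858*(-9) = 7722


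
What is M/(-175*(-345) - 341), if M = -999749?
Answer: -999749/60034 ≈ -16.653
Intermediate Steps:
M/(-175*(-345) - 341) = -999749/(-175*(-345) - 341) = -999749/(60375 - 341) = -999749/60034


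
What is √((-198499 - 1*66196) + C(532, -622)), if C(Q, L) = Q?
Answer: I*√264163 ≈ 513.97*I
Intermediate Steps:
√((-198499 - 1*66196) + C(532, -622)) = √((-198499 - 1*66196) + 532) = √((-198499 - 66196) + 532) = √(-264695 + 532) = √(-264163) = I*√264163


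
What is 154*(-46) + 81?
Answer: -7003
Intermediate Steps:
154*(-46) + 81 = -7084 + 81 = -7003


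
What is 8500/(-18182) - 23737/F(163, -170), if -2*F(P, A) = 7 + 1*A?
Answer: -432278884/1481833 ≈ -291.72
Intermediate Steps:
F(P, A) = -7/2 - A/2 (F(P, A) = -(7 + 1*A)/2 = -(7 + A)/2 = -7/2 - A/2)
8500/(-18182) - 23737/F(163, -170) = 8500/(-18182) - 23737/(-7/2 - 1/2*(-170)) = 8500*(-1/18182) - 23737/(-7/2 + 85) = -4250/9091 - 23737/163/2 = -4250/9091 - 23737*2/163 = -4250/9091 - 47474/163 = -432278884/1481833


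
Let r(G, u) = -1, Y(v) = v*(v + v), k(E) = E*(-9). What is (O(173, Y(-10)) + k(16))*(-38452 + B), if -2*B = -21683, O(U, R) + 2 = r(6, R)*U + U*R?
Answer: -1893031101/2 ≈ -9.4652e+8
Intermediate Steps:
k(E) = -9*E
Y(v) = 2*v² (Y(v) = v*(2*v) = 2*v²)
O(U, R) = -2 - U + R*U (O(U, R) = -2 + (-U + U*R) = -2 + (-U + R*U) = -2 - U + R*U)
B = 21683/2 (B = -½*(-21683) = 21683/2 ≈ 10842.)
(O(173, Y(-10)) + k(16))*(-38452 + B) = ((-2 - 1*173 + (2*(-10)²)*173) - 9*16)*(-38452 + 21683/2) = ((-2 - 173 + (2*100)*173) - 144)*(-55221/2) = ((-2 - 173 + 200*173) - 144)*(-55221/2) = ((-2 - 173 + 34600) - 144)*(-55221/2) = (34425 - 144)*(-55221/2) = 34281*(-55221/2) = -1893031101/2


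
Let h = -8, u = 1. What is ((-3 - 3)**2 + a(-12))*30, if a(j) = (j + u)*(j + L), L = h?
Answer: 7680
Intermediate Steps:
L = -8
a(j) = (1 + j)*(-8 + j) (a(j) = (j + 1)*(j - 8) = (1 + j)*(-8 + j))
((-3 - 3)**2 + a(-12))*30 = ((-3 - 3)**2 + (-8 + (-12)**2 - 7*(-12)))*30 = ((-6)**2 + (-8 + 144 + 84))*30 = (36 + 220)*30 = 256*30 = 7680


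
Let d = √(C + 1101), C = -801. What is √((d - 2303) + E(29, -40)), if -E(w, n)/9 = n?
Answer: √(-1943 + 10*√3) ≈ 43.883*I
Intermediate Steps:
E(w, n) = -9*n
d = 10*√3 (d = √(-801 + 1101) = √300 = 10*√3 ≈ 17.320)
√((d - 2303) + E(29, -40)) = √((10*√3 - 2303) - 9*(-40)) = √((-2303 + 10*√3) + 360) = √(-1943 + 10*√3)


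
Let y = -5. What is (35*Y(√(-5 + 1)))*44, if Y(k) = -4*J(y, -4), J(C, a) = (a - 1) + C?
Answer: 61600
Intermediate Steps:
J(C, a) = -1 + C + a (J(C, a) = (-1 + a) + C = -1 + C + a)
Y(k) = 40 (Y(k) = -4*(-1 - 5 - 4) = -4*(-10) = 40)
(35*Y(√(-5 + 1)))*44 = (35*40)*44 = 1400*44 = 61600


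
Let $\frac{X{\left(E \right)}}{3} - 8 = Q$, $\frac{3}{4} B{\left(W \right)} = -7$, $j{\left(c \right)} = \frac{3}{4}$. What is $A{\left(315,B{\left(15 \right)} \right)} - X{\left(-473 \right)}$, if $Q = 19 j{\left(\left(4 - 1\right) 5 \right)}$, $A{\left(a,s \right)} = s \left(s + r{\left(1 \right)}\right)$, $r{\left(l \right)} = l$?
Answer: $\frac{397}{36} \approx 11.028$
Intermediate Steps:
$j{\left(c \right)} = \frac{3}{4}$ ($j{\left(c \right)} = 3 \cdot \frac{1}{4} = \frac{3}{4}$)
$B{\left(W \right)} = - \frac{28}{3}$ ($B{\left(W \right)} = \frac{4}{3} \left(-7\right) = - \frac{28}{3}$)
$A{\left(a,s \right)} = s \left(1 + s\right)$ ($A{\left(a,s \right)} = s \left(s + 1\right) = s \left(1 + s\right)$)
$Q = \frac{57}{4}$ ($Q = 19 \cdot \frac{3}{4} = \frac{57}{4} \approx 14.25$)
$X{\left(E \right)} = \frac{267}{4}$ ($X{\left(E \right)} = 24 + 3 \cdot \frac{57}{4} = 24 + \frac{171}{4} = \frac{267}{4}$)
$A{\left(315,B{\left(15 \right)} \right)} - X{\left(-473 \right)} = - \frac{28 \left(1 - \frac{28}{3}\right)}{3} - \frac{267}{4} = \left(- \frac{28}{3}\right) \left(- \frac{25}{3}\right) - \frac{267}{4} = \frac{700}{9} - \frac{267}{4} = \frac{397}{36}$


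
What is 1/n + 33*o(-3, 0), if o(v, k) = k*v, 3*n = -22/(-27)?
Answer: 81/22 ≈ 3.6818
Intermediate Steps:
n = 22/81 (n = (-22/(-27))/3 = (-22*(-1/27))/3 = (1/3)*(22/27) = 22/81 ≈ 0.27161)
1/n + 33*o(-3, 0) = 1/(22/81) + 33*(0*(-3)) = 81/22 + 33*0 = 81/22 + 0 = 81/22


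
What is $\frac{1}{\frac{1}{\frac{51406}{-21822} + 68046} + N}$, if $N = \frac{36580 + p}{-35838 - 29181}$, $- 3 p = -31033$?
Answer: $- \frac{144815037764571}{104511154061992} \approx -1.3856$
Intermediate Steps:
$p = \frac{31033}{3}$ ($p = \left(- \frac{1}{3}\right) \left(-31033\right) = \frac{31033}{3} \approx 10344.0$)
$N = - \frac{140773}{195057}$ ($N = \frac{36580 + \frac{31033}{3}}{-35838 - 29181} = \frac{140773}{3 \left(-65019\right)} = \frac{140773}{3} \left(- \frac{1}{65019}\right) = - \frac{140773}{195057} \approx -0.7217$)
$\frac{1}{\frac{1}{\frac{51406}{-21822} + 68046} + N} = \frac{1}{\frac{1}{\frac{51406}{-21822} + 68046} - \frac{140773}{195057}} = \frac{1}{\frac{1}{51406 \left(- \frac{1}{21822}\right) + 68046} - \frac{140773}{195057}} = \frac{1}{\frac{1}{- \frac{25703}{10911} + 68046} - \frac{140773}{195057}} = \frac{1}{\frac{1}{\frac{742424203}{10911}} - \frac{140773}{195057}} = \frac{1}{\frac{10911}{742424203} - \frac{140773}{195057}} = \frac{1}{- \frac{104511154061992}{144815037764571}} = - \frac{144815037764571}{104511154061992}$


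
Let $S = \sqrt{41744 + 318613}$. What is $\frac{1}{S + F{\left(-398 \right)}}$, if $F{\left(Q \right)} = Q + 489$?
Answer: $- \frac{91}{352076} + \frac{\sqrt{360357}}{352076} \approx 0.0014466$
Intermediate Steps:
$F{\left(Q \right)} = 489 + Q$
$S = \sqrt{360357} \approx 600.3$
$\frac{1}{S + F{\left(-398 \right)}} = \frac{1}{\sqrt{360357} + \left(489 - 398\right)} = \frac{1}{\sqrt{360357} + 91} = \frac{1}{91 + \sqrt{360357}}$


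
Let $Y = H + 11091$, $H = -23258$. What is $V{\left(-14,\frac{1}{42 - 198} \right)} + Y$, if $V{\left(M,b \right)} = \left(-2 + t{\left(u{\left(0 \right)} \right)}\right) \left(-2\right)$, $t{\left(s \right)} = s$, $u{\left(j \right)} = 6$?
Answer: $-12175$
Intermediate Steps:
$V{\left(M,b \right)} = -8$ ($V{\left(M,b \right)} = \left(-2 + 6\right) \left(-2\right) = 4 \left(-2\right) = -8$)
$Y = -12167$ ($Y = -23258 + 11091 = -12167$)
$V{\left(-14,\frac{1}{42 - 198} \right)} + Y = -8 - 12167 = -12175$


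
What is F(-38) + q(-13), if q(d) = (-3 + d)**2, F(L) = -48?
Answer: 208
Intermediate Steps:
F(-38) + q(-13) = -48 + (-3 - 13)**2 = -48 + (-16)**2 = -48 + 256 = 208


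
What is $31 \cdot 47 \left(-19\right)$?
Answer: $-27683$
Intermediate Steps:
$31 \cdot 47 \left(-19\right) = 1457 \left(-19\right) = -27683$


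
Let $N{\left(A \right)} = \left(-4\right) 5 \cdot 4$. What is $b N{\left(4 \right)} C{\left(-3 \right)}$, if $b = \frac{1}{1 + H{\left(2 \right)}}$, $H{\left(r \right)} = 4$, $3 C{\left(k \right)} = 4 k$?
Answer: $64$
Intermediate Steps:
$N{\left(A \right)} = -80$ ($N{\left(A \right)} = \left(-20\right) 4 = -80$)
$C{\left(k \right)} = \frac{4 k}{3}$
$b = \frac{1}{5}$ ($b = \frac{1}{1 + 4} = \frac{1}{5} \approx 0.2$)
$b N{\left(4 \right)} C{\left(-3 \right)} = \frac{1}{5} \left(-80\right) \frac{4}{3} \left(-3\right) = \left(-16\right) \left(-4\right) = 64$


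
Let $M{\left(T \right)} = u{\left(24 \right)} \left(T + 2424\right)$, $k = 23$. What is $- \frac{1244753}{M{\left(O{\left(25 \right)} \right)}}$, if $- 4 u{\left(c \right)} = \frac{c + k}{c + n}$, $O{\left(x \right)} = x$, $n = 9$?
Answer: $\frac{164307396}{115103} \approx 1427.5$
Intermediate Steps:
$u{\left(c \right)} = - \frac{23 + c}{4 \left(9 + c\right)}$ ($u{\left(c \right)} = - \frac{\left(c + 23\right) \frac{1}{c + 9}}{4} = - \frac{\left(23 + c\right) \frac{1}{9 + c}}{4} = - \frac{\frac{1}{9 + c} \left(23 + c\right)}{4} = - \frac{23 + c}{4 \left(9 + c\right)}$)
$M{\left(T \right)} = - \frac{9494}{11} - \frac{47 T}{132}$ ($M{\left(T \right)} = \frac{-23 - 24}{4 \left(9 + 24\right)} \left(T + 2424\right) = \frac{-23 - 24}{4 \cdot 33} \left(2424 + T\right) = \frac{1}{4} \cdot \frac{1}{33} \left(-47\right) \left(2424 + T\right) = - \frac{47 \left(2424 + T\right)}{132} = - \frac{9494}{11} - \frac{47 T}{132}$)
$- \frac{1244753}{M{\left(O{\left(25 \right)} \right)}} = - \frac{1244753}{- \frac{9494}{11} - \frac{1175}{132}} = - \frac{1244753}{- \frac{115103}{132}} = \left(-1244753\right) \left(- \frac{132}{115103}\right) = \frac{164307396}{115103}$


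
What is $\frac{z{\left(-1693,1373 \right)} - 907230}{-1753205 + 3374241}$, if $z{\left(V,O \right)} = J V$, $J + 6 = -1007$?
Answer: $\frac{807779}{1621036} \approx 0.49831$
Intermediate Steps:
$J = -1013$ ($J = -6 - 1007 = -1013$)
$z{\left(V,O \right)} = - 1013 V$
$\frac{z{\left(-1693,1373 \right)} - 907230}{-1753205 + 3374241} = \frac{\left(-1013\right) \left(-1693\right) - 907230}{-1753205 + 3374241} = \frac{1715009 - 907230}{1621036} = 807779 \cdot \frac{1}{1621036} = \frac{807779}{1621036}$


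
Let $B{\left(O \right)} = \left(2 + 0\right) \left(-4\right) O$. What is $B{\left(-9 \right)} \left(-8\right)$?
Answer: $-576$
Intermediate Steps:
$B{\left(O \right)} = - 8 O$ ($B{\left(O \right)} = 2 \left(-4\right) O = - 8 O$)
$B{\left(-9 \right)} \left(-8\right) = \left(-8\right) \left(-9\right) \left(-8\right) = 72 \left(-8\right) = -576$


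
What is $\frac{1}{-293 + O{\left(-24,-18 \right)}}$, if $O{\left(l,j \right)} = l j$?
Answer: $\frac{1}{139} \approx 0.0071942$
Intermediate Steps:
$O{\left(l,j \right)} = j l$
$\frac{1}{-293 + O{\left(-24,-18 \right)}} = \frac{1}{-293 - -432} = \frac{1}{-293 + 432} = \frac{1}{139}$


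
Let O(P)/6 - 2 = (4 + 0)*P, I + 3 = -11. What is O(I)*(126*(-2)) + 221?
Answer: 81869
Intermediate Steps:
I = -14 (I = -3 - 11 = -14)
O(P) = 12 + 24*P (O(P) = 12 + 6*((4 + 0)*P) = 12 + 6*(4*P) = 12 + 24*P)
O(I)*(126*(-2)) + 221 = (12 + 24*(-14))*(126*(-2)) + 221 = (12 - 336)*(-252) + 221 = -324*(-252) + 221 = 81648 + 221 = 81869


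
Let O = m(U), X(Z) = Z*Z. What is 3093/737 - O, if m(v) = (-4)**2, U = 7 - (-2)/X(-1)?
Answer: -8699/737 ≈ -11.803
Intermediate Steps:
X(Z) = Z**2
U = 9 (U = 7 - (-2)/((-1)**2) = 7 - (-2)/1 = 7 - (-2) = 7 - 1*(-2) = 7 + 2 = 9)
m(v) = 16
O = 16
3093/737 - O = 3093/737 - 1*16 = 3093*(1/737) - 16 = 3093/737 - 16 = -8699/737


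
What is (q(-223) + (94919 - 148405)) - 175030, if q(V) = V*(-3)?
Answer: -227847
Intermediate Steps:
q(V) = -3*V
(q(-223) + (94919 - 148405)) - 175030 = (-3*(-223) + (94919 - 148405)) - 175030 = (669 - 53486) - 175030 = -52817 - 175030 = -227847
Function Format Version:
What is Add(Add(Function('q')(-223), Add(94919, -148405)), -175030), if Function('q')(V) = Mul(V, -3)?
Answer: -227847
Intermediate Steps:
Function('q')(V) = Mul(-3, V)
Add(Add(Function('q')(-223), Add(94919, -148405)), -175030) = Add(Add(Mul(-3, -223), Add(94919, -148405)), -175030) = Add(Add(669, -53486), -175030) = Add(-52817, -175030) = -227847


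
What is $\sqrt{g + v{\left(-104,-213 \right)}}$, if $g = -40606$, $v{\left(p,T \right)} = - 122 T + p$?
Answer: $6 i \sqrt{409} \approx 121.34 i$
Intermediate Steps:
$v{\left(p,T \right)} = p - 122 T$
$\sqrt{g + v{\left(-104,-213 \right)}} = \sqrt{-40606 - -25882} = \sqrt{-40606 + \left(-104 + 25986\right)} = \sqrt{-40606 + 25882} = \sqrt{-14724} = 6 i \sqrt{409}$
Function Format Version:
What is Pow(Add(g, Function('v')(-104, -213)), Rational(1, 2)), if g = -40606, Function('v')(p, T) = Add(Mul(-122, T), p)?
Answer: Mul(6, I, Pow(409, Rational(1, 2))) ≈ Mul(121.34, I)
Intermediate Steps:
Function('v')(p, T) = Add(p, Mul(-122, T))
Pow(Add(g, Function('v')(-104, -213)), Rational(1, 2)) = Pow(Add(-40606, Add(-104, Mul(-122, -213))), Rational(1, 2)) = Pow(Add(-40606, Add(-104, 25986)), Rational(1, 2)) = Pow(Add(-40606, 25882), Rational(1, 2)) = Pow(-14724, Rational(1, 2)) = Mul(6, I, Pow(409, Rational(1, 2)))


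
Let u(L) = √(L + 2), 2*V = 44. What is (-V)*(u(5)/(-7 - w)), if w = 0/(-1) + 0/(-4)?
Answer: 22*√7/7 ≈ 8.3152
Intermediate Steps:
V = 22 (V = (½)*44 = 22)
u(L) = √(2 + L)
w = 0 (w = 0*(-1) + 0*(-¼) = 0 + 0 = 0)
(-V)*(u(5)/(-7 - w)) = (-1*22)*(√(2 + 5)/(-7 - 1*0)) = -22*√7/(-7 + 0) = -22*√7/(-7) = -22*√7*(-1)/7 = -(-22)*√7/7 = 22*√7/7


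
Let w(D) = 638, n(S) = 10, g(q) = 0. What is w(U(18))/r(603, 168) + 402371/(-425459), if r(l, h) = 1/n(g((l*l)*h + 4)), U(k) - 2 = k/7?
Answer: 2714026049/425459 ≈ 6379.1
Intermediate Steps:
U(k) = 2 + k/7
r(l, h) = ⅒ (r(l, h) = 1/10 = ⅒)
w(U(18))/r(603, 168) + 402371/(-425459) = 638/(⅒) + 402371/(-425459) = 638*10 + 402371*(-1/425459) = 6380 - 402371/425459 = 2714026049/425459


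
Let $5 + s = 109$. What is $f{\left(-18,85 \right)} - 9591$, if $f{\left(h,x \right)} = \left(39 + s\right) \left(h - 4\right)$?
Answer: $-12737$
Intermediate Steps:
$s = 104$ ($s = -5 + 109 = 104$)
$f{\left(h,x \right)} = -572 + 143 h$ ($f{\left(h,x \right)} = \left(39 + 104\right) \left(h - 4\right) = 143 \left(-4 + h\right) = -572 + 143 h$)
$f{\left(-18,85 \right)} - 9591 = \left(-572 + 143 \left(-18\right)\right) - 9591 = \left(-572 - 2574\right) - 9591 = -3146 - 9591 = -12737$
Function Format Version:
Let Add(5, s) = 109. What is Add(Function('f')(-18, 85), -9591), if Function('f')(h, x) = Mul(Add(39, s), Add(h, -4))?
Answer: -12737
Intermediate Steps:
s = 104 (s = Add(-5, 109) = 104)
Function('f')(h, x) = Add(-572, Mul(143, h)) (Function('f')(h, x) = Mul(Add(39, 104), Add(h, -4)) = Mul(143, Add(-4, h)) = Add(-572, Mul(143, h)))
Add(Function('f')(-18, 85), -9591) = Add(Add(-572, Mul(143, -18)), -9591) = Add(Add(-572, -2574), -9591) = Add(-3146, -9591) = -12737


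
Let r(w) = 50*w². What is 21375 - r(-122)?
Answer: -722825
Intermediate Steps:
21375 - r(-122) = 21375 - 50*(-122)² = 21375 - 50*14884 = 21375 - 1*744200 = 21375 - 744200 = -722825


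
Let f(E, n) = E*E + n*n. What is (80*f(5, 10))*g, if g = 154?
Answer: 1540000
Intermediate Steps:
f(E, n) = E² + n²
(80*f(5, 10))*g = (80*(5² + 10²))*154 = (80*(25 + 100))*154 = (80*125)*154 = 10000*154 = 1540000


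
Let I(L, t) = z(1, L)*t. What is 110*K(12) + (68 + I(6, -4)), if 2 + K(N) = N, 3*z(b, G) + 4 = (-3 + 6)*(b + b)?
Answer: 3496/3 ≈ 1165.3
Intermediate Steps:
z(b, G) = -4/3 + 2*b (z(b, G) = -4/3 + ((-3 + 6)*(b + b))/3 = -4/3 + (3*(2*b))/3 = -4/3 + (6*b)/3 = -4/3 + 2*b)
K(N) = -2 + N
I(L, t) = 2*t/3 (I(L, t) = (-4/3 + 2*1)*t = (-4/3 + 2)*t = 2*t/3)
110*K(12) + (68 + I(6, -4)) = 110*(-2 + 12) + (68 + (⅔)*(-4)) = 110*10 + (68 - 8/3) = 1100 + 196/3 = 3496/3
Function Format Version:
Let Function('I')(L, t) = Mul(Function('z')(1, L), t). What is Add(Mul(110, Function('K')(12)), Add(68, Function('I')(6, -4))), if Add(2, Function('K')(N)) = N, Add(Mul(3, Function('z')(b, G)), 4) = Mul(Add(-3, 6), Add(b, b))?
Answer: Rational(3496, 3) ≈ 1165.3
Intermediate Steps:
Function('z')(b, G) = Add(Rational(-4, 3), Mul(2, b)) (Function('z')(b, G) = Add(Rational(-4, 3), Mul(Rational(1, 3), Mul(Add(-3, 6), Add(b, b)))) = Add(Rational(-4, 3), Mul(Rational(1, 3), Mul(3, Mul(2, b)))) = Add(Rational(-4, 3), Mul(Rational(1, 3), Mul(6, b))) = Add(Rational(-4, 3), Mul(2, b)))
Function('K')(N) = Add(-2, N)
Function('I')(L, t) = Mul(Rational(2, 3), t) (Function('I')(L, t) = Mul(Add(Rational(-4, 3), Mul(2, 1)), t) = Mul(Add(Rational(-4, 3), 2), t) = Mul(Rational(2, 3), t))
Add(Mul(110, Function('K')(12)), Add(68, Function('I')(6, -4))) = Add(Mul(110, Add(-2, 12)), Add(68, Mul(Rational(2, 3), -4))) = Add(Mul(110, 10), Add(68, Rational(-8, 3))) = Add(1100, Rational(196, 3)) = Rational(3496, 3)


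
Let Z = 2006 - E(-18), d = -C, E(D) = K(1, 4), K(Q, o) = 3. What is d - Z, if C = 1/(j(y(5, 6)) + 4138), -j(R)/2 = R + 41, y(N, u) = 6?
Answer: -8100133/4044 ≈ -2003.0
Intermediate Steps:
j(R) = -82 - 2*R (j(R) = -2*(R + 41) = -2*(41 + R) = -82 - 2*R)
E(D) = 3
C = 1/4044 (C = 1/((-82 - 2*6) + 4138) = 1/((-82 - 12) + 4138) = 1/(-94 + 4138) = 1/4044 ≈ 0.00024728)
d = -1/4044 (d = -1*1/4044 = -1/4044 ≈ -0.00024728)
Z = 2003 (Z = 2006 - 1*3 = 2006 - 3 = 2003)
d - Z = -1/4044 - 1*2003 = -1/4044 - 2003 = -8100133/4044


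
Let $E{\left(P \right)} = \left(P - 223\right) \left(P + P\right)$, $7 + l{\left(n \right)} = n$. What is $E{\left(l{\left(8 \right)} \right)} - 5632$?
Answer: $-6076$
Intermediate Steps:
$l{\left(n \right)} = -7 + n$
$E{\left(P \right)} = 2 P \left(-223 + P\right)$ ($E{\left(P \right)} = \left(-223 + P\right) 2 P = 2 P \left(-223 + P\right)$)
$E{\left(l{\left(8 \right)} \right)} - 5632 = 2 \left(-7 + 8\right) \left(-223 + \left(-7 + 8\right)\right) - 5632 = 2 \cdot 1 \left(-223 + 1\right) - 5632 = 2 \cdot 1 \left(-222\right) - 5632 = -444 - 5632 = -6076$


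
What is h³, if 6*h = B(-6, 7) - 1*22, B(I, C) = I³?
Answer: -1685159/27 ≈ -62413.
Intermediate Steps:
h = -119/3 (h = ((-6)³ - 1*22)/6 = (-216 - 22)/6 = (⅙)*(-238) = -119/3 ≈ -39.667)
h³ = (-119/3)³ = -1685159/27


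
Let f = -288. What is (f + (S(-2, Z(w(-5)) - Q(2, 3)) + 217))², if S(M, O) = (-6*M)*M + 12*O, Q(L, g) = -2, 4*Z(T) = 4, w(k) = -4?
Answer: 3481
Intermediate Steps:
Z(T) = 1 (Z(T) = (¼)*4 = 1)
S(M, O) = -6*M² + 12*O
(f + (S(-2, Z(w(-5)) - Q(2, 3)) + 217))² = (-288 + ((-6*(-2)² + 12*(1 - 1*(-2))) + 217))² = (-288 + ((-6*4 + 12*(1 + 2)) + 217))² = (-288 + ((-24 + 12*3) + 217))² = (-288 + ((-24 + 36) + 217))² = (-288 + (12 + 217))² = (-288 + 229)² = (-59)² = 3481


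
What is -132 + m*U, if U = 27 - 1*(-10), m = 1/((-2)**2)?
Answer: -491/4 ≈ -122.75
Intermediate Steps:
m = 1/4 ≈ 0.25000
U = 37 (U = 27 + 10 = 37)
-132 + m*U = -132 + (1/4)*37 = -132 + 37/4 = -491/4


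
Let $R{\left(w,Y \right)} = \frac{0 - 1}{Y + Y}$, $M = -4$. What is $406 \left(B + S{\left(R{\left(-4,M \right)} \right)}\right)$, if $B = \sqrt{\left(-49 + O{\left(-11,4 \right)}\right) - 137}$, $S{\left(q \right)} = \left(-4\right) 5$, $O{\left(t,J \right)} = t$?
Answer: $-8120 + 406 i \sqrt{197} \approx -8120.0 + 5698.5 i$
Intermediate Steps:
$R{\left(w,Y \right)} = - \frac{1}{2 Y}$
$S{\left(q \right)} = -20$
$B = i \sqrt{197}$ ($B = \sqrt{\left(-49 - 11\right) - 137} = \sqrt{-60 - 137} = \sqrt{-197} = i \sqrt{197} \approx 14.036 i$)
$406 \left(B + S{\left(R{\left(-4,M \right)} \right)}\right) = 406 \left(i \sqrt{197} - 20\right) = 406 \left(-20 + i \sqrt{197}\right) = -8120 + 406 i \sqrt{197}$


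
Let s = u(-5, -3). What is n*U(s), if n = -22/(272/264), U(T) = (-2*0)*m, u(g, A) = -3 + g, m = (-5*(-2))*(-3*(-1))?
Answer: 0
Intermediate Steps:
m = 30 (m = 10*3 = 30)
s = -8 (s = -3 - 5 = -8)
U(T) = 0 (U(T) = -2*0*30 = 0*30 = 0)
n = -363/17 (n = -22/(272*(1/264)) = -22/34/33 = -22*33/34 = -363/17 ≈ -21.353)
n*U(s) = -363/17*0 = 0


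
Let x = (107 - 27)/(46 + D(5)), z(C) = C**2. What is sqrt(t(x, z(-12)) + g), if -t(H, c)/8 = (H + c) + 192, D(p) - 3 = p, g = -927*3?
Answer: 11*I*sqrt(3669)/9 ≈ 74.033*I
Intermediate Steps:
g = -2781
D(p) = 3 + p
x = 40/27 (x = (107 - 27)/(46 + (3 + 5)) = 80/(46 + 8) = 80/54 = 80*(1/54) = 40/27 ≈ 1.4815)
t(H, c) = -1536 - 8*H - 8*c (t(H, c) = -8*((H + c) + 192) = -8*(192 + H + c) = -1536 - 8*H - 8*c)
sqrt(t(x, z(-12)) + g) = sqrt((-1536 - 8*40/27 - 8*(-12)**2) - 2781) = sqrt((-1536 - 320/27 - 8*144) - 2781) = sqrt((-1536 - 320/27 - 1152) - 2781) = sqrt(-72896/27 - 2781) = sqrt(-147983/27) = 11*I*sqrt(3669)/9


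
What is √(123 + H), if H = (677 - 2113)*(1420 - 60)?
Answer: I*√1952837 ≈ 1397.4*I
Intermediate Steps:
H = -1952960 (H = -1436*1360 = -1952960)
√(123 + H) = √(123 - 1952960) = √(-1952837) = I*√1952837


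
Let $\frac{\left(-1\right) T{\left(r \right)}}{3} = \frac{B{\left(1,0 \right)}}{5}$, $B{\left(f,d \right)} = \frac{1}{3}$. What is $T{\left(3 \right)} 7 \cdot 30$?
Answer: $-42$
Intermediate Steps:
$B{\left(f,d \right)} = \frac{1}{3}$
$T{\left(r \right)} = - \frac{1}{5}$ ($T{\left(r \right)} = - 3 \frac{1}{3 \cdot 5} = - 3 \cdot \frac{1}{3} \cdot \frac{1}{5} = \left(-3\right) \frac{1}{15} = - \frac{1}{5}$)
$T{\left(3 \right)} 7 \cdot 30 = \left(- \frac{1}{5}\right) 7 \cdot 30 = \left(- \frac{7}{5}\right) 30 = -42$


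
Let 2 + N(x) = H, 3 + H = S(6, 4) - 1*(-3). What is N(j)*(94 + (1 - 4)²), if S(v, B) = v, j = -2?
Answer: 412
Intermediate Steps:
H = 6 (H = -3 + (6 - 1*(-3)) = -3 + (6 + 3) = -3 + 9 = 6)
N(x) = 4 (N(x) = -2 + 6 = 4)
N(j)*(94 + (1 - 4)²) = 4*(94 + (1 - 4)²) = 4*(94 + (-3)²) = 4*(94 + 9) = 4*103 = 412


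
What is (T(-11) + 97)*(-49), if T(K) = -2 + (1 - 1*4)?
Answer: -4508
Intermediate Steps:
T(K) = -5 (T(K) = -2 + (1 - 4) = -2 - 3 = -5)
(T(-11) + 97)*(-49) = (-5 + 97)*(-49) = 92*(-49) = -4508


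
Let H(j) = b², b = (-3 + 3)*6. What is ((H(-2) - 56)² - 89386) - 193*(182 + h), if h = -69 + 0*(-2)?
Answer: -108059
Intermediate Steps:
b = 0 (b = 0*6 = 0)
H(j) = 0 (H(j) = 0² = 0)
h = -69 (h = -69 + 0 = -69)
((H(-2) - 56)² - 89386) - 193*(182 + h) = ((0 - 56)² - 89386) - 193*(182 - 69) = ((-56)² - 89386) - 193*113 = (3136 - 89386) - 21809 = -86250 - 21809 = -108059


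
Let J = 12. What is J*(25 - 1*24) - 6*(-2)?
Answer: 24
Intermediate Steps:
J*(25 - 1*24) - 6*(-2) = 12*(25 - 1*24) - 6*(-2) = 12*(25 - 24) + 12 = 12*1 + 12 = 12 + 12 = 24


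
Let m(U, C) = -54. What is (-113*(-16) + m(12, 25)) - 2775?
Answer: -1021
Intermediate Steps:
(-113*(-16) + m(12, 25)) - 2775 = (-113*(-16) - 54) - 2775 = (1808 - 54) - 2775 = 1754 - 2775 = -1021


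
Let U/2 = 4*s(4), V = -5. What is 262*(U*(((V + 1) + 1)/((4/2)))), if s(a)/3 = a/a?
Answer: -9432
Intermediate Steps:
s(a) = 3 (s(a) = 3*(a/a) = 3*1 = 3)
U = 24 (U = 2*(4*3) = 2*12 = 24)
262*(U*(((V + 1) + 1)/((4/2)))) = 262*(24*(((-5 + 1) + 1)/((4/2)))) = 262*(24*((-4 + 1)/((4*(1/2))))) = 262*(24*(-3/2)) = 262*(-36) = -9432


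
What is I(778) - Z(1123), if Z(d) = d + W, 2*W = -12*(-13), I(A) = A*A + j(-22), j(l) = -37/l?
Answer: 13289863/22 ≈ 6.0409e+5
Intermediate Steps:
I(A) = 37/22 + A² (I(A) = A*A - 37/(-22) = A² - 37*(-1/22) = A² + 37/22 = 37/22 + A²)
W = 78 (W = (-12*(-13))/2 = (½)*156 = 78)
Z(d) = 78 + d (Z(d) = d + 78 = 78 + d)
I(778) - Z(1123) = (37/22 + 778²) - (78 + 1123) = (37/22 + 605284) - 1*1201 = 13316285/22 - 1201 = 13289863/22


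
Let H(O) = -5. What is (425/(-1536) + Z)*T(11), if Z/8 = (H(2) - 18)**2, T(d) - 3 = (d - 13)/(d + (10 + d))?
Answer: 305496569/24576 ≈ 12431.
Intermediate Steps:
T(d) = 3 + (-13 + d)/(10 + 2*d) (T(d) = 3 + (d - 13)/(d + (10 + d)) = 3 + (-13 + d)/(10 + 2*d))
Z = 4232 (Z = 8*(-5 - 18)**2 = 8*(-23)**2 = 8*529 = 4232)
(425/(-1536) + Z)*T(11) = (425/(-1536) + 4232)*((17 + 7*11)/(2*(5 + 11))) = (425*(-1/1536) + 4232)*((1/2)*(17 + 77)/16) = (-425/1536 + 4232)*((1/2)*(1/16)*94) = (6499927/1536)*(47/16) = 305496569/24576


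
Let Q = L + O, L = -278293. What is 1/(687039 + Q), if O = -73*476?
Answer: 1/373998 ≈ 2.6738e-6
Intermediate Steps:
O = -34748
Q = -313041 (Q = -278293 - 34748 = -313041)
1/(687039 + Q) = 1/(687039 - 313041) = 1/373998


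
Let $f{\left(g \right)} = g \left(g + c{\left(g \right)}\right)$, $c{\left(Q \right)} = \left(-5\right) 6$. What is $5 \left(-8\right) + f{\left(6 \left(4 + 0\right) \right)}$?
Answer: $-184$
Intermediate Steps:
$c{\left(Q \right)} = -30$
$f{\left(g \right)} = g \left(-30 + g\right)$ ($f{\left(g \right)} = g \left(g - 30\right) = g \left(-30 + g\right)$)
$5 \left(-8\right) + f{\left(6 \left(4 + 0\right) \right)} = 5 \left(-8\right) + 6 \left(4 + 0\right) \left(-30 + 6 \left(4 + 0\right)\right) = -40 + 6 \cdot 4 \left(-30 + 6 \cdot 4\right) = -40 + 24 \left(-30 + 24\right) = -40 + 24 \left(-6\right) = -40 - 144 = -184$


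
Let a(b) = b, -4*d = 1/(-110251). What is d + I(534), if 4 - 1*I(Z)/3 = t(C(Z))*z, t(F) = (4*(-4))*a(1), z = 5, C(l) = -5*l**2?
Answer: 111133009/441004 ≈ 252.00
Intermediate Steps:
d = 1/441004 (d = -1/4/(-110251) = -1/4*(-1/110251) = 1/441004 ≈ 2.2676e-6)
t(F) = -16 (t(F) = (4*(-4))*1 = -16*1 = -16)
I(Z) = 252 (I(Z) = 12 - (-48)*5 = 12 - 3*(-80) = 12 + 240 = 252)
d + I(534) = 1/441004 + 252 = 111133009/441004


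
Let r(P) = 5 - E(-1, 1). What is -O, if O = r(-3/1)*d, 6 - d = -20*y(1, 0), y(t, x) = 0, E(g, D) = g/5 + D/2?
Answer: -141/5 ≈ -28.200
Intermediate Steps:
E(g, D) = D/2 + g/5 (E(g, D) = g*(⅕) + D*(½) = g/5 + D/2 = D/2 + g/5)
r(P) = 47/10 (r(P) = 5 - ((½)*1 + (⅕)*(-1)) = 5 - (½ - ⅕) = 5 - 1*3/10 = 5 - 3/10 = 47/10)
d = 6 (d = 6 - (-20)*0 = 6 - 1*0 = 6 + 0 = 6)
O = 141/5 (O = (47/10)*6 = 141/5 ≈ 28.200)
-O = -1*141/5 = -141/5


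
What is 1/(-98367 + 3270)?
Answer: -1/95097 ≈ -1.0516e-5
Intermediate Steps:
1/(-98367 + 3270) = 1/(-95097) = -1/95097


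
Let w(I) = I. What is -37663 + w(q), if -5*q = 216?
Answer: -188531/5 ≈ -37706.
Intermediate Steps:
q = -216/5 (q = -1/5*216 = -216/5 ≈ -43.200)
-37663 + w(q) = -37663 - 216/5 = -188531/5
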